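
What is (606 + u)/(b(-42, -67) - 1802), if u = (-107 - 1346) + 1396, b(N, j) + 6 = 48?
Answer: -549/1760 ≈ -0.31193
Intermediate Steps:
b(N, j) = 42 (b(N, j) = -6 + 48 = 42)
u = -57 (u = -1453 + 1396 = -57)
(606 + u)/(b(-42, -67) - 1802) = (606 - 57)/(42 - 1802) = 549/(-1760) = 549*(-1/1760) = -549/1760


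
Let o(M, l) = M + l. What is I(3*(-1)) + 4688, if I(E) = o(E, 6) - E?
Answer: 4694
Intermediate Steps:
I(E) = 6 (I(E) = (E + 6) - E = (6 + E) - E = 6)
I(3*(-1)) + 4688 = 6 + 4688 = 4694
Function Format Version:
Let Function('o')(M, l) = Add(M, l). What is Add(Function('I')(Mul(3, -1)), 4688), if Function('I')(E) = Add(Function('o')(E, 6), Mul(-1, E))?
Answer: 4694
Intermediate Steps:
Function('I')(E) = 6 (Function('I')(E) = Add(Add(E, 6), Mul(-1, E)) = Add(Add(6, E), Mul(-1, E)) = 6)
Add(Function('I')(Mul(3, -1)), 4688) = Add(6, 4688) = 4694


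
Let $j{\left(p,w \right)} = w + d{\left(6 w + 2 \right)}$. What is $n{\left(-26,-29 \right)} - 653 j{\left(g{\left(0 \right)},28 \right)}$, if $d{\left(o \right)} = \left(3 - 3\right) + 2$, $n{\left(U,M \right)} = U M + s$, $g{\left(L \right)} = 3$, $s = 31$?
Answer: $-18805$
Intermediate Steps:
$n{\left(U,M \right)} = 31 + M U$ ($n{\left(U,M \right)} = U M + 31 = M U + 31 = 31 + M U$)
$d{\left(o \right)} = 2$ ($d{\left(o \right)} = 0 + 2 = 2$)
$j{\left(p,w \right)} = 2 + w$ ($j{\left(p,w \right)} = w + 2 = 2 + w$)
$n{\left(-26,-29 \right)} - 653 j{\left(g{\left(0 \right)},28 \right)} = \left(31 - -754\right) - 653 \left(2 + 28\right) = \left(31 + 754\right) - 19590 = 785 - 19590 = -18805$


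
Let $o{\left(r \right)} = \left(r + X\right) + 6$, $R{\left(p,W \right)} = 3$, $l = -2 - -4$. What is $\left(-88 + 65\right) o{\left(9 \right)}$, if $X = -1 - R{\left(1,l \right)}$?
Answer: $-253$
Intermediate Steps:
$l = 2$ ($l = -2 + 4 = 2$)
$X = -4$ ($X = -1 - 3 = -4$)
$o{\left(r \right)} = 2 + r$ ($o{\left(r \right)} = \left(r - 4\right) + 6 = \left(-4 + r\right) + 6 = 2 + r$)
$\left(-88 + 65\right) o{\left(9 \right)} = \left(-88 + 65\right) \left(2 + 9\right) = \left(-23\right) 11 = -253$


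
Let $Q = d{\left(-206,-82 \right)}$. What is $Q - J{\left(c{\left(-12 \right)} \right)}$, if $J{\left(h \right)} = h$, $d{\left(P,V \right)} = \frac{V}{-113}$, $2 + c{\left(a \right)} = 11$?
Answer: $- \frac{935}{113} \approx -8.2743$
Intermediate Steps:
$c{\left(a \right)} = 9$ ($c{\left(a \right)} = -2 + 11 = 9$)
$d{\left(P,V \right)} = - \frac{V}{113}$ ($d{\left(P,V \right)} = V \left(- \frac{1}{113}\right) = - \frac{V}{113}$)
$Q = \frac{82}{113}$ ($Q = \left(- \frac{1}{113}\right) \left(-82\right) = \frac{82}{113} \approx 0.72566$)
$Q - J{\left(c{\left(-12 \right)} \right)} = \frac{82}{113} - 9 = - \frac{935}{113}$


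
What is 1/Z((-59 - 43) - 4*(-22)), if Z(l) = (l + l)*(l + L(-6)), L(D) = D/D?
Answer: 1/364 ≈ 0.0027473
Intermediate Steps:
L(D) = 1
Z(l) = 2*l*(1 + l) (Z(l) = (l + l)*(l + 1) = (2*l)*(1 + l) = 2*l*(1 + l))
1/Z((-59 - 43) - 4*(-22)) = 1/(2*((-59 - 43) - 4*(-22))*(1 + ((-59 - 43) - 4*(-22)))) = 1/(2*(-102 + 88)*(1 + (-102 + 88))) = 1/(2*(-14)*(1 - 14)) = 1/(2*(-14)*(-13)) = 1/364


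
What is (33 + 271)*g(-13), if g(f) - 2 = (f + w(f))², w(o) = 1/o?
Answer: 8888352/169 ≈ 52594.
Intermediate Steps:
g(f) = 2 + (f + 1/f)²
(33 + 271)*g(-13) = (33 + 271)*(4 + (-13)⁻² + (-13)²) = 304*(4 + 1/169 + 169) = 304*(29238/169) = 8888352/169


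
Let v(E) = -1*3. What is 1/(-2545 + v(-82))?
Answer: -1/2548 ≈ -0.00039246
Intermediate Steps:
v(E) = -3
1/(-2545 + v(-82)) = 1/(-2545 - 3) = 1/(-2548) = -1/2548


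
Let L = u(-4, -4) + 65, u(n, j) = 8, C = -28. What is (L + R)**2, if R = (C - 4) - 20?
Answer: 441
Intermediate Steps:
R = -52 (R = (-28 - 4) - 20 = -32 - 20 = -52)
L = 73 (L = 8 + 65 = 73)
(L + R)**2 = (73 - 52)**2 = 21**2 = 441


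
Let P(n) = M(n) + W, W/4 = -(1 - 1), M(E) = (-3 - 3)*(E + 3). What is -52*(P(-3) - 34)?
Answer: 1768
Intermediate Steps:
M(E) = -18 - 6*E (M(E) = -6*(3 + E) = -18 - 6*E)
W = 0 (W = 4*(-(1 - 1)) = 4*(-1*0) = 4*0 = 0)
P(n) = -18 - 6*n (P(n) = (-18 - 6*n) + 0 = -18 - 6*n)
-52*(P(-3) - 34) = -52*((-18 - 6*(-3)) - 34) = -52*((-18 + 18) - 34) = -52*(0 - 34) = -52*(-34) = 1768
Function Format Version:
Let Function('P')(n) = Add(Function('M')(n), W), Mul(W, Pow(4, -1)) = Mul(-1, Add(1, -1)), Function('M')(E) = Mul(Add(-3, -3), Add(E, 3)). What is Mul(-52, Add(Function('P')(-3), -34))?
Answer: 1768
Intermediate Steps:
Function('M')(E) = Add(-18, Mul(-6, E)) (Function('M')(E) = Mul(-6, Add(3, E)) = Add(-18, Mul(-6, E)))
W = 0 (W = Mul(4, Mul(-1, Add(1, -1))) = Mul(4, Mul(-1, 0)) = Mul(4, 0) = 0)
Function('P')(n) = Add(-18, Mul(-6, n)) (Function('P')(n) = Add(Add(-18, Mul(-6, n)), 0) = Add(-18, Mul(-6, n)))
Mul(-52, Add(Function('P')(-3), -34)) = Mul(-52, Add(Add(-18, Mul(-6, -3)), -34)) = Mul(-52, Add(Add(-18, 18), -34)) = Mul(-52, Add(0, -34)) = Mul(-52, -34) = 1768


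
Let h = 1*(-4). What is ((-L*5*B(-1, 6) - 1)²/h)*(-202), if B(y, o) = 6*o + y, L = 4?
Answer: 49631501/2 ≈ 2.4816e+7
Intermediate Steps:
B(y, o) = y + 6*o
h = -4
((-L*5*B(-1, 6) - 1)²/h)*(-202) = ((-4*5*(-1 + 6*6) - 1)²/(-4))*(-202) = ((-20*(-1 + 36) - 1)²*(-¼))*(-202) = ((-20*35 - 1)²*(-¼))*(-202) = ((-1*700 - 1)²*(-¼))*(-202) = ((-700 - 1)²*(-¼))*(-202) = ((-701)²*(-¼))*(-202) = (491401*(-¼))*(-202) = -491401/4*(-202) = 49631501/2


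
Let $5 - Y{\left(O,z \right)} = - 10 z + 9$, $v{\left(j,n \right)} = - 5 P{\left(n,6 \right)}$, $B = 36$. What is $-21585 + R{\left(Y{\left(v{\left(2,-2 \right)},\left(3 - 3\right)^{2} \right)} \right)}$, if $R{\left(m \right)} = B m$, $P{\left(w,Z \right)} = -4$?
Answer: $-21729$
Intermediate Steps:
$v{\left(j,n \right)} = 20$ ($v{\left(j,n \right)} = \left(-5\right) \left(-4\right) = 20$)
$Y{\left(O,z \right)} = -4 + 10 z$ ($Y{\left(O,z \right)} = 5 - \left(- 10 z + 9\right) = 5 - \left(9 - 10 z\right) = 5 + \left(-9 + 10 z\right) = -4 + 10 z$)
$R{\left(m \right)} = 36 m$
$-21585 + R{\left(Y{\left(v{\left(2,-2 \right)},\left(3 - 3\right)^{2} \right)} \right)} = -21585 + 36 \left(-4 + 10 \left(3 - 3\right)^{2}\right) = -21585 + 36 \left(-4 + 10 \cdot 0^{2}\right) = -21585 + 36 \left(-4 + 10 \cdot 0\right) = -21585 + 36 \left(-4 + 0\right) = -21585 + 36 \left(-4\right) = -21585 - 144 = -21729$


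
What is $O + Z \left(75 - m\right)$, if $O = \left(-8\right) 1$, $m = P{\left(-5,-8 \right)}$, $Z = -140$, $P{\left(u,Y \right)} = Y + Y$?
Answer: $-12748$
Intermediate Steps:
$P{\left(u,Y \right)} = 2 Y$
$m = -16$ ($m = 2 \left(-8\right) = -16$)
$O = -8$
$O + Z \left(75 - m\right) = -8 - 140 \left(75 - -16\right) = -8 - 140 \left(75 + 16\right) = -8 - 12740 = -12748$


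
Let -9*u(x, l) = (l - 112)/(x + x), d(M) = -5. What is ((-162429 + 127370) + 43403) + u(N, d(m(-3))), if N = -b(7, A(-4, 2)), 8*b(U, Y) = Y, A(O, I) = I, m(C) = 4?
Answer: 8318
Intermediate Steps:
b(U, Y) = Y/8
N = -¼ (N = -2/8 = -1*¼ = -¼ ≈ -0.25000)
u(x, l) = -(-112 + l)/(18*x) (u(x, l) = -(l - 112)/(9*(x + x)) = -(-112 + l)/(9*(2*x)) = -(-112 + l)*1/(2*x)/9 = -(-112 + l)/(18*x))
((-162429 + 127370) + 43403) + u(N, d(m(-3))) = ((-162429 + 127370) + 43403) + (112 - 1*(-5))/(18*(-¼)) = (-35059 + 43403) + (1/18)*(-4)*(112 + 5) = 8344 + (1/18)*(-4)*117 = 8344 - 26 = 8318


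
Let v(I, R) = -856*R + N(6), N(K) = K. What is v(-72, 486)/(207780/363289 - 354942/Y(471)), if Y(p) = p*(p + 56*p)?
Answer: -11796622278191765/15422336331 ≈ -7.6491e+5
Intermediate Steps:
Y(p) = 57*p**2 (Y(p) = p*(57*p) = 57*p**2)
v(I, R) = 6 - 856*R (v(I, R) = -856*R + 6 = 6 - 856*R)
v(-72, 486)/(207780/363289 - 354942/Y(471)) = (6 - 856*486)/(207780/363289 - 354942/(57*471**2)) = (6 - 416016)/(207780*(1/363289) - 354942/(57*221841)) = -416010/(207780/363289 - 354942/12644937) = -416010/(207780/363289 - 354942*1/12644937) = -416010/(207780/363289 - 13146/468331) = -416010/92534017986/170139500659 = -416010*170139500659/92534017986 = -11796622278191765/15422336331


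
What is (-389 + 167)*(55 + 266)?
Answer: -71262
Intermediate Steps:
(-389 + 167)*(55 + 266) = -222*321 = -71262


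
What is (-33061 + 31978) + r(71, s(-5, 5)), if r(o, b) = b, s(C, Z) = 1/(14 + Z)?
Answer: -20576/19 ≈ -1082.9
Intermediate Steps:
(-33061 + 31978) + r(71, s(-5, 5)) = (-33061 + 31978) + 1/(14 + 5) = -1083 + 1/19 = -20576/19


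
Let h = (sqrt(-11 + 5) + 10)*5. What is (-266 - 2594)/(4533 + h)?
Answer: -13107380/21004039 + 14300*I*sqrt(6)/21004039 ≈ -0.62404 + 0.0016677*I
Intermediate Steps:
h = 50 + 5*I*sqrt(6) (h = (sqrt(-6) + 10)*5 = (I*sqrt(6) + 10)*5 = (10 + I*sqrt(6))*5 = 50 + 5*I*sqrt(6) ≈ 50.0 + 12.247*I)
(-266 - 2594)/(4533 + h) = (-266 - 2594)/(4533 + (50 + 5*I*sqrt(6))) = -2860/(4583 + 5*I*sqrt(6))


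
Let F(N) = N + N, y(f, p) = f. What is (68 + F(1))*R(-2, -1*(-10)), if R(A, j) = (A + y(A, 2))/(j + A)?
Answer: -35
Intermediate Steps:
R(A, j) = 2*A/(A + j) (R(A, j) = (A + A)/(j + A) = (2*A)/(A + j) = 2*A/(A + j))
F(N) = 2*N
(68 + F(1))*R(-2, -1*(-10)) = (68 + 2*1)*(2*(-2)/(-2 - 1*(-10))) = (68 + 2)*(2*(-2)/(-2 + 10)) = 70*(2*(-2)/8) = 70*(2*(-2)*(1/8)) = 70*(-1/2) = -35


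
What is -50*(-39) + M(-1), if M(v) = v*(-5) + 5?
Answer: 1960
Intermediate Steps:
M(v) = 5 - 5*v (M(v) = -5*v + 5 = 5 - 5*v)
-50*(-39) + M(-1) = -50*(-39) + (5 - 5*(-1)) = 1950 + (5 + 5) = 1950 + 10 = 1960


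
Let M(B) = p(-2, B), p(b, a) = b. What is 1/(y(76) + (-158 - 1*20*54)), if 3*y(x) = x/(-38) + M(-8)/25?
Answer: -75/92902 ≈ -0.00080730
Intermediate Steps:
M(B) = -2
y(x) = -2/75 - x/114 (y(x) = (x/(-38) - 2/25)/3 = (x*(-1/38) - 2*1/25)/3 = (-x/38 - 2/25)/3 = (-2/25 - x/38)/3 = -2/75 - x/114)
1/(y(76) + (-158 - 1*20*54)) = 1/((-2/75 - 1/114*76) + (-158 - 1*20*54)) = 1/((-2/75 - ⅔) + (-158 - 20*54)) = 1/(-52/75 + (-158 - 1080)) = 1/(-52/75 - 1238) = 1/(-92902/75) = -75/92902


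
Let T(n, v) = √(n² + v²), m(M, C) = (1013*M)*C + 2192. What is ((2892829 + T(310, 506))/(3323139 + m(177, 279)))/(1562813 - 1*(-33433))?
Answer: 2892829/85160218936260 + √88034/42580109468130 ≈ 3.3976e-8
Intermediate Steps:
m(M, C) = 2192 + 1013*C*M (m(M, C) = 1013*C*M + 2192 = 2192 + 1013*C*M)
((2892829 + T(310, 506))/(3323139 + m(177, 279)))/(1562813 - 1*(-33433)) = ((2892829 + √(310² + 506²))/(3323139 + (2192 + 1013*279*177)))/(1562813 - 1*(-33433)) = ((2892829 + √(96100 + 256036))/(3323139 + (2192 + 50024979)))/(1562813 + 33433) = ((2892829 + √352136)/(3323139 + 50027171))/1596246 = ((2892829 + 2*√88034)/53350310)*(1/1596246) = ((2892829 + 2*√88034)*(1/53350310))*(1/1596246) = (2892829/53350310 + √88034/26675155)*(1/1596246) = 2892829/85160218936260 + √88034/42580109468130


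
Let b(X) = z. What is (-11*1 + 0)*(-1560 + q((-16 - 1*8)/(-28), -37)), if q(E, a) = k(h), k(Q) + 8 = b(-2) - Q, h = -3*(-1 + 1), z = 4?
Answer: 17204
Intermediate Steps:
b(X) = 4
h = 0 (h = -3*0 = 0)
k(Q) = -4 - Q (k(Q) = -8 + (4 - Q) = -4 - Q)
q(E, a) = -4 (q(E, a) = -4 - 1*0 = -4 + 0 = -4)
(-11*1 + 0)*(-1560 + q((-16 - 1*8)/(-28), -37)) = (-11*1 + 0)*(-1560 - 4) = (-11 + 0)*(-1564) = -11*(-1564) = 17204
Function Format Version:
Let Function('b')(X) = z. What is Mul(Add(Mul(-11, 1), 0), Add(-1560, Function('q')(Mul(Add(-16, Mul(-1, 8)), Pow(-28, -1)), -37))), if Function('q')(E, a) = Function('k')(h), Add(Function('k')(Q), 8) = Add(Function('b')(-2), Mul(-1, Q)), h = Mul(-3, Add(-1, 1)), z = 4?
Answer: 17204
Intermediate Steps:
Function('b')(X) = 4
h = 0 (h = Mul(-3, 0) = 0)
Function('k')(Q) = Add(-4, Mul(-1, Q)) (Function('k')(Q) = Add(-8, Add(4, Mul(-1, Q))) = Add(-4, Mul(-1, Q)))
Function('q')(E, a) = -4 (Function('q')(E, a) = Add(-4, Mul(-1, 0)) = Add(-4, 0) = -4)
Mul(Add(Mul(-11, 1), 0), Add(-1560, Function('q')(Mul(Add(-16, Mul(-1, 8)), Pow(-28, -1)), -37))) = Mul(Add(Mul(-11, 1), 0), Add(-1560, -4)) = Mul(Add(-11, 0), -1564) = Mul(-11, -1564) = 17204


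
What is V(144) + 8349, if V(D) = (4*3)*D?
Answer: 10077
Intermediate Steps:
V(D) = 12*D
V(144) + 8349 = 12*144 + 8349 = 1728 + 8349 = 10077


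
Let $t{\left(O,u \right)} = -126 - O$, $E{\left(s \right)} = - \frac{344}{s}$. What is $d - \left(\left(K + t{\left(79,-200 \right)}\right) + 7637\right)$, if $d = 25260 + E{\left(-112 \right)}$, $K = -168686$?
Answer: $\frac{2611239}{14} \approx 1.8652 \cdot 10^{5}$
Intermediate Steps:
$d = \frac{353683}{14}$ ($d = 25260 - \frac{344}{-112} = 25260 - - \frac{43}{14} = 25260 + \frac{43}{14} = \frac{353683}{14} \approx 25263.0$)
$d - \left(\left(K + t{\left(79,-200 \right)}\right) + 7637\right) = \frac{353683}{14} - \left(\left(-168686 - 205\right) + 7637\right) = \frac{353683}{14} - \left(-168891 + 7637\right) = \frac{353683}{14} - -161254 = \frac{353683}{14} + 161254 = \frac{2611239}{14}$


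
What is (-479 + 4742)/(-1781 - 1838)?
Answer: -609/517 ≈ -1.1779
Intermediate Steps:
(-479 + 4742)/(-1781 - 1838) = 4263/(-3619) = 4263*(-1/3619) = -609/517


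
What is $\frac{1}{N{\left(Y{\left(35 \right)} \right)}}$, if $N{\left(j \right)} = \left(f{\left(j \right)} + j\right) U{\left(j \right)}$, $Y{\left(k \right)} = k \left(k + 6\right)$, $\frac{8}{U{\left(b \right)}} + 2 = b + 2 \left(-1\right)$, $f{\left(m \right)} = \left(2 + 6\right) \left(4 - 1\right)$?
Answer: $\frac{1431}{11672} \approx 0.1226$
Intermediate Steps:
$f{\left(m \right)} = 24$ ($f{\left(m \right)} = 8 \cdot 3 = 24$)
$U{\left(b \right)} = \frac{8}{-4 + b}$ ($U{\left(b \right)} = \frac{8}{-2 + \left(b + 2 \left(-1\right)\right)} = \frac{8}{-2 + \left(b - 2\right)} = \frac{8}{-2 + \left(-2 + b\right)} = \frac{8}{-4 + b}$)
$Y{\left(k \right)} = k \left(6 + k\right)$
$N{\left(j \right)} = \frac{8 \left(24 + j\right)}{-4 + j}$ ($N{\left(j \right)} = \left(24 + j\right) \frac{8}{-4 + j} = \frac{8 \left(24 + j\right)}{-4 + j}$)
$\frac{1}{N{\left(Y{\left(35 \right)} \right)}} = \frac{1}{8 \frac{1}{-4 + 35 \left(6 + 35\right)} \left(24 + 35 \left(6 + 35\right)\right)} = \frac{1}{8 \frac{1}{-4 + 35 \cdot 41} \left(24 + 35 \cdot 41\right)} = \frac{1}{8 \frac{1}{-4 + 1435} \left(24 + 1435\right)} = \frac{1}{8 \cdot \frac{1}{1431} \cdot 1459} = \frac{1}{\frac{11672}{1431}} = \frac{1431}{11672}$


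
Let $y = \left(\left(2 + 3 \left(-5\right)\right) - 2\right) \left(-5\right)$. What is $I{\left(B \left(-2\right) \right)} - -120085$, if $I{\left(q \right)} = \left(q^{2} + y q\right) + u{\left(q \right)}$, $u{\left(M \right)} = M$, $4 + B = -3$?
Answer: $121345$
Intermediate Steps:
$B = -7$ ($B = -4 - 3 = -7$)
$y = 75$ ($y = \left(\left(2 - 15\right) - 2\right) \left(-5\right) = \left(-13 - 2\right) \left(-5\right) = \left(-15\right) \left(-5\right) = 75$)
$I{\left(q \right)} = q^{2} + 76 q$ ($I{\left(q \right)} = \left(q^{2} + 75 q\right) + q = q^{2} + 76 q$)
$I{\left(B \left(-2\right) \right)} - -120085 = \left(-7\right) \left(-2\right) \left(76 - -14\right) - -120085 = 14 \left(76 + 14\right) + 120085 = 14 \cdot 90 + 120085 = 1260 + 120085 = 121345$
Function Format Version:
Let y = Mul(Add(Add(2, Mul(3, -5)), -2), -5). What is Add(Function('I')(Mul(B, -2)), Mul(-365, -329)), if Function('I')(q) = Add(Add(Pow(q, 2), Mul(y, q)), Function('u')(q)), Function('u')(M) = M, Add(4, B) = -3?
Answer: 121345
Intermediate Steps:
B = -7 (B = Add(-4, -3) = -7)
y = 75 (y = Mul(Add(Add(2, -15), -2), -5) = Mul(Add(-13, -2), -5) = Mul(-15, -5) = 75)
Function('I')(q) = Add(Pow(q, 2), Mul(76, q)) (Function('I')(q) = Add(Add(Pow(q, 2), Mul(75, q)), q) = Add(Pow(q, 2), Mul(76, q)))
Add(Function('I')(Mul(B, -2)), Mul(-365, -329)) = Add(Mul(Mul(-7, -2), Add(76, Mul(-7, -2))), Mul(-365, -329)) = Add(Mul(14, Add(76, 14)), 120085) = Add(Mul(14, 90), 120085) = Add(1260, 120085) = 121345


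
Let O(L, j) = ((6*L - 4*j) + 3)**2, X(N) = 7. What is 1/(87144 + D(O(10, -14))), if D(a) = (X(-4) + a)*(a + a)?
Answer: 1/401353240 ≈ 2.4916e-9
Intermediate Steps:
O(L, j) = (3 - 4*j + 6*L)**2 (O(L, j) = ((-4*j + 6*L) + 3)**2 = (3 - 4*j + 6*L)**2)
D(a) = 2*a*(7 + a) (D(a) = (7 + a)*(a + a) = (7 + a)*(2*a) = 2*a*(7 + a))
1/(87144 + D(O(10, -14))) = 1/(87144 + 2*(3 - 4*(-14) + 6*10)**2*(7 + (3 - 4*(-14) + 6*10)**2)) = 1/(87144 + 2*(3 + 56 + 60)**2*(7 + (3 + 56 + 60)**2)) = 1/(87144 + 2*119**2*(7 + 119**2)) = 1/(87144 + 2*14161*(7 + 14161)) = 1/(87144 + 2*14161*14168) = 1/(87144 + 401266096) = 1/401353240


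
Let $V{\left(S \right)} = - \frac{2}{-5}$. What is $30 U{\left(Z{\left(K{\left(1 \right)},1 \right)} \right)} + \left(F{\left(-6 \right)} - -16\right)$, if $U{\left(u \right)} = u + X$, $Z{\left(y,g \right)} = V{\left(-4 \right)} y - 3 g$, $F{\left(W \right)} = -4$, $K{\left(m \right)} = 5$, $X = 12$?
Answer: $342$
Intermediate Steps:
$V{\left(S \right)} = \frac{2}{5}$ ($V{\left(S \right)} = \left(-2\right) \left(- \frac{1}{5}\right) = \frac{2}{5}$)
$Z{\left(y,g \right)} = - 3 g + \frac{2 y}{5}$ ($Z{\left(y,g \right)} = \frac{2 y}{5} - 3 g = - 3 g + \frac{2 y}{5}$)
$U{\left(u \right)} = 12 + u$ ($U{\left(u \right)} = u + 12 = 12 + u$)
$30 U{\left(Z{\left(K{\left(1 \right)},1 \right)} \right)} + \left(F{\left(-6 \right)} - -16\right) = 30 \left(12 + \left(\left(-3\right) 1 + \frac{2}{5} \cdot 5\right)\right) - -12 = 30 \left(12 + \left(-3 + 2\right)\right) + \left(-4 + 16\right) = 30 \left(12 - 1\right) + 12 = 30 \cdot 11 + 12 = 330 + 12 = 342$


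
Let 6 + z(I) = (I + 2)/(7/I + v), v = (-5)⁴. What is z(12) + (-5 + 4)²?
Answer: -37367/7507 ≈ -4.9776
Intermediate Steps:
v = 625
z(I) = -6 + (2 + I)/(625 + 7/I) (z(I) = -6 + (I + 2)/(7/I + 625) = -6 + (2 + I)/(625 + 7/I))
z(12) + (-5 + 4)² = (-42 + 12² - 3748*12)/(7 + 625*12) + (-5 + 4)² = (-42 + 144 - 44976)/(7 + 7500) + (-1)² = -44874/7507 + 1 = -37367/7507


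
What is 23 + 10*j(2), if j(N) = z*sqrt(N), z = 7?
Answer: 23 + 70*sqrt(2) ≈ 121.99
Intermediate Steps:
j(N) = 7*sqrt(N)
23 + 10*j(2) = 23 + 10*(7*sqrt(2)) = 23 + 70*sqrt(2)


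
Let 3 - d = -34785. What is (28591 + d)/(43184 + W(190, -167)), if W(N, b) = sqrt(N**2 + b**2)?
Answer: 2736958736/1864793867 - 63379*sqrt(63989)/1864793867 ≈ 1.4591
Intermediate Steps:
d = 34788 (d = 3 - 1*(-34785) = 3 + 34785 = 34788)
(28591 + d)/(43184 + W(190, -167)) = (28591 + 34788)/(43184 + sqrt(190**2 + (-167)**2)) = 63379/(43184 + sqrt(36100 + 27889)) = 63379/(43184 + sqrt(63989))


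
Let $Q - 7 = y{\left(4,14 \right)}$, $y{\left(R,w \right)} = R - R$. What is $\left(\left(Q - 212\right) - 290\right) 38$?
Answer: $-18810$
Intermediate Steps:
$y{\left(R,w \right)} = 0$
$Q = 7$ ($Q = 7 + 0 = 7$)
$\left(\left(Q - 212\right) - 290\right) 38 = \left(\left(7 - 212\right) - 290\right) 38 = \left(-205 - 290\right) 38 = \left(-495\right) 38 = -18810$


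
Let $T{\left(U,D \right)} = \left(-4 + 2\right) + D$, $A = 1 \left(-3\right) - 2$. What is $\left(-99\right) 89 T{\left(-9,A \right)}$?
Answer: $61677$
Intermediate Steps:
$A = -5$ ($A = -3 - 2 = -5$)
$T{\left(U,D \right)} = -2 + D$
$\left(-99\right) 89 T{\left(-9,A \right)} = \left(-99\right) 89 \left(-2 - 5\right) = \left(-8811\right) \left(-7\right) = 61677$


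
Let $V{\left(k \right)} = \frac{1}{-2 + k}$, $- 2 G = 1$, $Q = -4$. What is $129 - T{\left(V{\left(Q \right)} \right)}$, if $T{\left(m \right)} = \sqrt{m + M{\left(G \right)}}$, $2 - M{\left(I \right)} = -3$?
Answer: $129 - \frac{\sqrt{174}}{6} \approx 126.8$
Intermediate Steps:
$G = - \frac{1}{2}$ ($G = \left(- \frac{1}{2}\right) 1 = - \frac{1}{2} \approx -0.5$)
$M{\left(I \right)} = 5$ ($M{\left(I \right)} = 2 - -3 = 2 + 3 = 5$)
$T{\left(m \right)} = \sqrt{5 + m}$ ($T{\left(m \right)} = \sqrt{m + 5} = \sqrt{5 + m}$)
$129 - T{\left(V{\left(Q \right)} \right)} = 129 - \sqrt{5 + \frac{1}{-2 - 4}} = 129 - \sqrt{5 + \frac{1}{-6}} = 129 - \sqrt{5 - \frac{1}{6}} = 129 - \sqrt{\frac{29}{6}} = 129 - \frac{\sqrt{174}}{6}$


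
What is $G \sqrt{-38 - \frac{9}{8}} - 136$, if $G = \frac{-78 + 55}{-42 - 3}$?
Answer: $-136 + \frac{23 i \sqrt{626}}{180} \approx -136.0 + 3.197 i$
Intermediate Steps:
$G = \frac{23}{45}$ ($G = - \frac{23}{-45} = \left(-23\right) \left(- \frac{1}{45}\right) = \frac{23}{45} \approx 0.51111$)
$G \sqrt{-38 - \frac{9}{8}} - 136 = \frac{23 \sqrt{-38 - \frac{9}{8}}}{45} - 136 = \frac{23 \sqrt{- \frac{313}{8}}}{45} - 136 = \frac{23 \frac{i \sqrt{626}}{4}}{45} - 136 = \frac{23 i \sqrt{626}}{180} - 136 = -136 + \frac{23 i \sqrt{626}}{180}$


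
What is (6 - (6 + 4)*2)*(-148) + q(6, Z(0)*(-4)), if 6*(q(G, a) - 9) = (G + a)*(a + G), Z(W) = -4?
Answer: 6485/3 ≈ 2161.7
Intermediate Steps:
q(G, a) = 9 + (G + a)²/6 (q(G, a) = 9 + ((G + a)*(a + G))/6 = 9 + ((G + a)*(G + a))/6 = 9 + (G + a)²/6)
(6 - (6 + 4)*2)*(-148) + q(6, Z(0)*(-4)) = (6 - (6 + 4)*2)*(-148) + (9 + (6 - 4*(-4))²/6) = (6 - 10*2)*(-148) + (9 + (6 + 16)²/6) = (6 - 1*20)*(-148) + (9 + (⅙)*22²) = (6 - 20)*(-148) + (9 + (⅙)*484) = -14*(-148) + (9 + 242/3) = 2072 + 269/3 = 6485/3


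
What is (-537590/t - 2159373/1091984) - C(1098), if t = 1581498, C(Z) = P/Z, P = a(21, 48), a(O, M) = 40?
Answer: -123982410783557/52672600616976 ≈ -2.3538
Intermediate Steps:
P = 40
C(Z) = 40/Z
(-537590/t - 2159373/1091984) - C(1098) = (-537590/1581498 - 2159373/1091984) - 40/1098 = (-537590*1/1581498 - 2159373*1/1091984) - 40/1098 = (-268795/790749 - 2159373/1091984) - 1*20/549 = -2001041879657/863485256016 - 20/549 = -123982410783557/52672600616976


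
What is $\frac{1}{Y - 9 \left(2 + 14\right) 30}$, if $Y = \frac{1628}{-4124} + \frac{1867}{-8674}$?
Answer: $- \frac{8942894}{38638757275} \approx -0.00023145$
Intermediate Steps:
$Y = - \frac{5455195}{8942894}$ ($Y = 1628 \left(- \frac{1}{4124}\right) + 1867 \left(- \frac{1}{8674}\right) = - \frac{407}{1031} - \frac{1867}{8674} = - \frac{5455195}{8942894} \approx -0.61$)
$\frac{1}{Y - 9 \left(2 + 14\right) 30} = \frac{1}{- \frac{5455195}{8942894} - 9 \left(2 + 14\right) 30} = \frac{1}{- \frac{5455195}{8942894} - 9 \cdot 16 \cdot 30} = \frac{1}{- \frac{5455195}{8942894} - 144 \cdot 30} = \frac{1}{- \frac{5455195}{8942894} - 4320} = \frac{1}{- \frac{38638757275}{8942894}} = - \frac{8942894}{38638757275}$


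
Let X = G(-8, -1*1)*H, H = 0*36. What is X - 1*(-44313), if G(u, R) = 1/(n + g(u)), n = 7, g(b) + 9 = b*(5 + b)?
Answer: 44313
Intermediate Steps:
H = 0
g(b) = -9 + b*(5 + b)
G(u, R) = 1/(-2 + u² + 5*u) (G(u, R) = 1/(7 + (-9 + u² + 5*u)) = 1/(-2 + u² + 5*u))
X = 0 (X = 0/(-2 + (-8)² + 5*(-8)) = 0/(-2 + 64 - 40) = 0/22 = (1/22)*0 = 0)
X - 1*(-44313) = 0 - 1*(-44313) = 0 + 44313 = 44313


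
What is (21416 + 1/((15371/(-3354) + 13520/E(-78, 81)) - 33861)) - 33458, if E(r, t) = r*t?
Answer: -110798198120124/9200979725 ≈ -12042.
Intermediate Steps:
(21416 + 1/((15371/(-3354) + 13520/E(-78, 81)) - 33861)) - 33458 = (21416 + 1/((15371/(-3354) + 13520/((-78*81))) - 33861)) - 33458 = (21416 + 1/((15371*(-1/3354) + 13520/(-6318)) - 33861)) - 33458 = (21416 + 1/((-15371/3354 + 13520*(-1/6318)) - 33861)) - 33458 = (21416 + 1/((-15371/3354 - 520/243) - 33861)) - 33458 = (21416 + 1/(-1826411/271674 - 33861)) - 33458 = (21416 + 1/(-9200979725/271674)) - 33458 = (21416 - 271674/9200979725) - 33458 = 197048181518926/9200979725 - 33458 = -110798198120124/9200979725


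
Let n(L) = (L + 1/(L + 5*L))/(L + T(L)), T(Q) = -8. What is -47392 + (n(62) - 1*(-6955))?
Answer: -812275391/20088 ≈ -40436.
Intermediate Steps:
n(L) = (L + 1/(6*L))/(-8 + L) (n(L) = (L + 1/(L + 5*L))/(L - 8) = (L + 1/(6*L))/(-8 + L))
-47392 + (n(62) - 1*(-6955)) = -47392 + ((1/6 + 62**2)/(62*(-8 + 62)) - 1*(-6955)) = -47392 + ((1/62)*(1/6 + 3844)/54 + 6955) = -47392 + ((1/62)*(1/54)*(23065/6) + 6955) = -47392 + (23065/20088 + 6955) = -47392 + 139735105/20088 = -812275391/20088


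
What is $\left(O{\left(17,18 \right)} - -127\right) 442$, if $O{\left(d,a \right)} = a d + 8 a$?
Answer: $255034$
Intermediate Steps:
$O{\left(d,a \right)} = 8 a + a d$
$\left(O{\left(17,18 \right)} - -127\right) 442 = \left(18 \left(8 + 17\right) - -127\right) 442 = \left(18 \cdot 25 + 127\right) 442 = \left(450 + 127\right) 442 = 577 \cdot 442 = 255034$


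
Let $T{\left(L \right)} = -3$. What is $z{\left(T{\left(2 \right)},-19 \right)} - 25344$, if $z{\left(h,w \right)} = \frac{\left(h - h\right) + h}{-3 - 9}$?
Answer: $- \frac{101375}{4} \approx -25344.0$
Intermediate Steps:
$z{\left(h,w \right)} = - \frac{h}{12}$ ($z{\left(h,w \right)} = \frac{0 + h}{-12} = h \left(- \frac{1}{12}\right) = - \frac{h}{12}$)
$z{\left(T{\left(2 \right)},-19 \right)} - 25344 = \left(- \frac{1}{12}\right) \left(-3\right) - 25344 = \frac{1}{4} - 25344 = - \frac{101375}{4}$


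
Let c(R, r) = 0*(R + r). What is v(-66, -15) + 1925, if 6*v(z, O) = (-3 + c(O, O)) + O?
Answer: 1922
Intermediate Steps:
c(R, r) = 0
v(z, O) = -½ + O/6 (v(z, O) = ((-3 + 0) + O)/6 = (-3 + O)/6 = -½ + O/6)
v(-66, -15) + 1925 = (-½ + (⅙)*(-15)) + 1925 = (-½ - 5/2) + 1925 = -3 + 1925 = 1922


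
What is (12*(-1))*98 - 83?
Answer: -1259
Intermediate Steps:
(12*(-1))*98 - 83 = -12*98 - 83 = -1176 - 83 = -1259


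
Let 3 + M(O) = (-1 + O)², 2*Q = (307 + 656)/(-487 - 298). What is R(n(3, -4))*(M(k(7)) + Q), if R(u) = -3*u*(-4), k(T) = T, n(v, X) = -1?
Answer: -305082/785 ≈ -388.64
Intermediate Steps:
Q = -963/1570 (Q = ((307 + 656)/(-487 - 298))/2 = (963/(-785))/2 = (963*(-1/785))/2 = (½)*(-963/785) = -963/1570 ≈ -0.61338)
M(O) = -3 + (-1 + O)²
R(u) = 12*u
R(n(3, -4))*(M(k(7)) + Q) = (12*(-1))*((-3 + (-1 + 7)²) - 963/1570) = -12*((-3 + 6²) - 963/1570) = -12*((-3 + 36) - 963/1570) = -12*(33 - 963/1570) = -12*50847/1570 = -305082/785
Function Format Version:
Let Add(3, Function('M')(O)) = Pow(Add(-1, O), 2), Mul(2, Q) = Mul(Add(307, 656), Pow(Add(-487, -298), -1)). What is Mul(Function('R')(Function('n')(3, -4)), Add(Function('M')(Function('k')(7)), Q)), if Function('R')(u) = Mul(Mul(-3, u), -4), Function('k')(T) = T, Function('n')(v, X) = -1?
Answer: Rational(-305082, 785) ≈ -388.64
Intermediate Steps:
Q = Rational(-963, 1570) (Q = Mul(Rational(1, 2), Mul(Add(307, 656), Pow(Add(-487, -298), -1))) = Mul(Rational(1, 2), Mul(963, Pow(-785, -1))) = Mul(Rational(1, 2), Mul(963, Rational(-1, 785))) = Mul(Rational(1, 2), Rational(-963, 785)) = Rational(-963, 1570) ≈ -0.61338)
Function('M')(O) = Add(-3, Pow(Add(-1, O), 2))
Function('R')(u) = Mul(12, u)
Mul(Function('R')(Function('n')(3, -4)), Add(Function('M')(Function('k')(7)), Q)) = Mul(Mul(12, -1), Add(Add(-3, Pow(Add(-1, 7), 2)), Rational(-963, 1570))) = Mul(-12, Add(Add(-3, Pow(6, 2)), Rational(-963, 1570))) = Mul(-12, Add(Add(-3, 36), Rational(-963, 1570))) = Mul(-12, Add(33, Rational(-963, 1570))) = Mul(-12, Rational(50847, 1570)) = Rational(-305082, 785)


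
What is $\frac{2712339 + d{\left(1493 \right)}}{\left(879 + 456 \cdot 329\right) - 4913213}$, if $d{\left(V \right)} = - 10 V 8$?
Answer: $- \frac{2592899}{4762310} \approx -0.54446$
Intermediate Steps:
$d{\left(V \right)} = - 80 V$
$\frac{2712339 + d{\left(1493 \right)}}{\left(879 + 456 \cdot 329\right) - 4913213} = \frac{2712339 - 119440}{\left(879 + 456 \cdot 329\right) - 4913213} = \frac{2712339 - 119440}{\left(879 + 150024\right) - 4913213} = \frac{2592899}{150903 - 4913213} = \frac{2592899}{-4762310} = 2592899 \left(- \frac{1}{4762310}\right) = - \frac{2592899}{4762310}$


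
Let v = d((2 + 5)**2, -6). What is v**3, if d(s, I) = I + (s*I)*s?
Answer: -2993455182528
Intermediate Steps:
d(s, I) = I + I*s**2 (d(s, I) = I + (I*s)*s = I + I*s**2)
v = -14412 (v = -6*(1 + ((2 + 5)**2)**2) = -6*(1 + (7**2)**2) = -6*(1 + 49**2) = -6*(1 + 2401) = -6*2402 = -14412)
v**3 = (-14412)**3 = -2993455182528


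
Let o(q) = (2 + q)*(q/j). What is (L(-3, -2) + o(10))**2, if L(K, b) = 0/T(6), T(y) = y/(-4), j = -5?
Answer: 576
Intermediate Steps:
T(y) = -y/4 (T(y) = y*(-1/4) = -y/4)
L(K, b) = 0 (L(K, b) = 0/((-1/4*6)) = 0/(-3/2) = 0*(-2/3) = 0)
o(q) = -q*(2 + q)/5 (o(q) = (2 + q)*(q/(-5)) = (2 + q)*(q*(-1/5)) = (2 + q)*(-q/5) = -q*(2 + q)/5)
(L(-3, -2) + o(10))**2 = (0 - 1/5*10*(2 + 10))**2 = (0 - 1/5*10*12)**2 = (0 - 24)**2 = (-24)**2 = 576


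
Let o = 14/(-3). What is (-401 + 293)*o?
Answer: 504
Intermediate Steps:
o = -14/3 (o = 14*(-⅓) = -14/3 ≈ -4.6667)
(-401 + 293)*o = (-401 + 293)*(-14/3) = -108*(-14/3) = 504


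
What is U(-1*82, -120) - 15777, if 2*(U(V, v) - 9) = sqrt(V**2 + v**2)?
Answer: -15768 + sqrt(5281) ≈ -15695.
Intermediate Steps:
U(V, v) = 9 + sqrt(V**2 + v**2)/2
U(-1*82, -120) - 15777 = (9 + sqrt((-1*82)**2 + (-120)**2)/2) - 15777 = (9 + sqrt((-82)**2 + 14400)/2) - 15777 = (9 + sqrt(6724 + 14400)/2) - 15777 = (9 + sqrt(21124)/2) - 15777 = (9 + (2*sqrt(5281))/2) - 15777 = (9 + sqrt(5281)) - 15777 = -15768 + sqrt(5281)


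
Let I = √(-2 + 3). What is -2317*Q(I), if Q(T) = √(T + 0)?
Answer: -2317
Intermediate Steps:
I = 1 (I = √1 = 1)
Q(T) = √T
-2317*Q(I) = -2317*√1 = -2317*1 = -2317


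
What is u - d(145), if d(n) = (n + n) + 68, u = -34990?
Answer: -35348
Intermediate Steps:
d(n) = 68 + 2*n (d(n) = 2*n + 68 = 68 + 2*n)
u - d(145) = -34990 - (68 + 2*145) = -34990 - (68 + 290) = -34990 - 1*358 = -34990 - 358 = -35348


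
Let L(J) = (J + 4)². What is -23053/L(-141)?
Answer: -23053/18769 ≈ -1.2282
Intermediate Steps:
L(J) = (4 + J)²
-23053/L(-141) = -23053/(4 - 141)² = -23053/((-137)²) = -23053/18769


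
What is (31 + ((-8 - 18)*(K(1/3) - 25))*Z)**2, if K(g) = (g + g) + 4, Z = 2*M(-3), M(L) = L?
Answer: 9865881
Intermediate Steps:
Z = -6 (Z = 2*(-3) = -6)
K(g) = 4 + 2*g (K(g) = 2*g + 4 = 4 + 2*g)
(31 + ((-8 - 18)*(K(1/3) - 25))*Z)**2 = (31 + ((-8 - 18)*((4 + 2/3) - 25))*(-6))**2 = (31 - 26*((4 + 2*(1/3)) - 25)*(-6))**2 = (31 - 26*((4 + 2/3) - 25)*(-6))**2 = (31 - 26*(14/3 - 25)*(-6))**2 = (31 - 26*(-61/3)*(-6))**2 = (31 + (1586/3)*(-6))**2 = (31 - 3172)**2 = (-3141)**2 = 9865881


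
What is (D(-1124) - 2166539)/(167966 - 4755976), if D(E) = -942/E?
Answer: 1217594447/2578461620 ≈ 0.47222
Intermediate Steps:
(D(-1124) - 2166539)/(167966 - 4755976) = (-942/(-1124) - 2166539)/(167966 - 4755976) = (-942*(-1/1124) - 2166539)/(-4588010) = (471/562 - 2166539)*(-1/4588010) = -1217594447/562*(-1/4588010) = 1217594447/2578461620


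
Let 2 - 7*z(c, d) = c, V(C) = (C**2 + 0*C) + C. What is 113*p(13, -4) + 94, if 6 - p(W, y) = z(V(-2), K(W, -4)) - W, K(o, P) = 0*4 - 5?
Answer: 2241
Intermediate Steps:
V(C) = C + C**2 (V(C) = (C**2 + 0) + C = C**2 + C = C + C**2)
K(o, P) = -5 (K(o, P) = 0 - 5 = -5)
z(c, d) = 2/7 - c/7
p(W, y) = 6 + W (p(W, y) = 6 - ((2/7 - (-2)*(1 - 2)/7) - W) = 6 - ((2/7 - (-2)*(-1)/7) - W) = 6 - ((2/7 - 1/7*2) - W) = 6 - ((2/7 - 2/7) - W) = 6 - (0 - W) = 6 - (-1)*W = 6 + W)
113*p(13, -4) + 94 = 113*(6 + 13) + 94 = 113*19 + 94 = 2147 + 94 = 2241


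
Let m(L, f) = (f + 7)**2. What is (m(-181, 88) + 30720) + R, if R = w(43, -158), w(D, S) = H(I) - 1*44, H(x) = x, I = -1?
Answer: 39700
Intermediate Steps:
w(D, S) = -45 (w(D, S) = -1 - 1*44 = -1 - 44 = -45)
m(L, f) = (7 + f)**2
R = -45
(m(-181, 88) + 30720) + R = ((7 + 88)**2 + 30720) - 45 = (95**2 + 30720) - 45 = (9025 + 30720) - 45 = 39745 - 45 = 39700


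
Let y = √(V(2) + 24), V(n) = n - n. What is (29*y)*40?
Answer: 2320*√6 ≈ 5682.8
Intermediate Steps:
V(n) = 0
y = 2*√6 (y = √(0 + 24) = √24 = 2*√6 ≈ 4.8990)
(29*y)*40 = (29*(2*√6))*40 = (58*√6)*40 = 2320*√6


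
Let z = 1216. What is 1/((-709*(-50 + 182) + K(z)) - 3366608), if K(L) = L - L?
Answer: -1/3460196 ≈ -2.8900e-7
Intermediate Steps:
K(L) = 0
1/((-709*(-50 + 182) + K(z)) - 3366608) = 1/((-709*(-50 + 182) + 0) - 3366608) = 1/((-709*132 + 0) - 3366608) = 1/((-93588 + 0) - 3366608) = 1/(-93588 - 3366608) = 1/(-3460196) = -1/3460196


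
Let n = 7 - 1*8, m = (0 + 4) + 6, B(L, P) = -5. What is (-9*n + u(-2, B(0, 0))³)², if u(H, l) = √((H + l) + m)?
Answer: 108 + 54*√3 ≈ 201.53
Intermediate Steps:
m = 10 (m = 4 + 6 = 10)
n = -1 (n = 7 - 8 = -1)
u(H, l) = √(10 + H + l) (u(H, l) = √((H + l) + 10) = √(10 + H + l))
(-9*n + u(-2, B(0, 0))³)² = (-9*(-1) + (√(10 - 2 - 5))³)² = (9 + (√3)³)² = (9 + 3*√3)²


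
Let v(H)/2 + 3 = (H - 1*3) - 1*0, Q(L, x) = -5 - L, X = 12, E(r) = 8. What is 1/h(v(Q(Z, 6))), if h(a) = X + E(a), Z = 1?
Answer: 1/20 ≈ 0.050000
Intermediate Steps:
v(H) = -12 + 2*H (v(H) = -6 + 2*((H - 1*3) - 1*0) = -6 + 2*((H - 3) + 0) = -6 + 2*((-3 + H) + 0) = -6 + 2*(-3 + H) = -6 + (-6 + 2*H) = -12 + 2*H)
h(a) = 20 (h(a) = 12 + 8 = 20)
1/h(v(Q(Z, 6))) = 1/20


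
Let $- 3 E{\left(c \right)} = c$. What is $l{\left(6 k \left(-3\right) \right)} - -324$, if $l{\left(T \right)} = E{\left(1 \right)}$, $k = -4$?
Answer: $\frac{971}{3} \approx 323.67$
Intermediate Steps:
$E{\left(c \right)} = - \frac{c}{3}$
$l{\left(T \right)} = - \frac{1}{3}$ ($l{\left(T \right)} = \left(- \frac{1}{3}\right) 1 = - \frac{1}{3}$)
$l{\left(6 k \left(-3\right) \right)} - -324 = - \frac{1}{3} - -324 = - \frac{1}{3} + 324 = \frac{971}{3}$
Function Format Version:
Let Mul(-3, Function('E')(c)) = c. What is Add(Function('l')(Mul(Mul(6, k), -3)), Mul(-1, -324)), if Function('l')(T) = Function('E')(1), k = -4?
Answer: Rational(971, 3) ≈ 323.67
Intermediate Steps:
Function('E')(c) = Mul(Rational(-1, 3), c)
Function('l')(T) = Rational(-1, 3) (Function('l')(T) = Mul(Rational(-1, 3), 1) = Rational(-1, 3))
Add(Function('l')(Mul(Mul(6, k), -3)), Mul(-1, -324)) = Add(Rational(-1, 3), Mul(-1, -324)) = Add(Rational(-1, 3), 324) = Rational(971, 3)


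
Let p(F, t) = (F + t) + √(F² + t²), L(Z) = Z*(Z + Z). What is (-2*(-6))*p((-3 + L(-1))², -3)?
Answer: -24 + 12*√10 ≈ 13.947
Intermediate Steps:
L(Z) = 2*Z² (L(Z) = Z*(2*Z) = 2*Z²)
p(F, t) = F + t + √(F² + t²)
(-2*(-6))*p((-3 + L(-1))², -3) = (-2*(-6))*((-3 + 2*(-1)²)² - 3 + √(((-3 + 2*(-1)²)²)² + (-3)²)) = 12*((-3 + 2*1)² - 3 + √(((-3 + 2*1)²)² + 9)) = 12*((-3 + 2)² - 3 + √(((-3 + 2)²)² + 9)) = 12*((-1)² - 3 + √(((-1)²)² + 9)) = 12*(1 - 3 + √(1² + 9)) = 12*(1 - 3 + √(1 + 9)) = 12*(1 - 3 + √10) = 12*(-2 + √10) = -24 + 12*√10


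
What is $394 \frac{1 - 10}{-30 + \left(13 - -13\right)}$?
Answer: $\frac{1773}{2} \approx 886.5$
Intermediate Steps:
$394 \frac{1 - 10}{-30 + \left(13 - -13\right)} = 394 \left(- \frac{9}{-30 + \left(13 + 13\right)}\right) = 394 \left(- \frac{9}{-30 + 26}\right) = 394 \left(- \frac{9}{-4}\right) = 394 \left(\left(-9\right) \left(- \frac{1}{4}\right)\right) = 394 \cdot \frac{9}{4} = \frac{1773}{2}$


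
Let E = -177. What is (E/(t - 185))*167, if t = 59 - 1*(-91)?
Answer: 29559/35 ≈ 844.54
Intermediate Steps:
t = 150 (t = 59 + 91 = 150)
(E/(t - 185))*167 = -177/(150 - 185)*167 = -177/(-35)*167 = -177*(-1/35)*167 = (177/35)*167 = 29559/35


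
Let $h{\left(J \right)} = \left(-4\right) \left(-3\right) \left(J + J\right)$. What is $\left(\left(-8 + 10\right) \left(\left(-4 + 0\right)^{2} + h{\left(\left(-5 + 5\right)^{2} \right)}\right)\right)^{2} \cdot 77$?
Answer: $78848$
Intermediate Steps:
$h{\left(J \right)} = 24 J$ ($h{\left(J \right)} = 12 \cdot 2 J = 24 J$)
$\left(\left(-8 + 10\right) \left(\left(-4 + 0\right)^{2} + h{\left(\left(-5 + 5\right)^{2} \right)}\right)\right)^{2} \cdot 77 = \left(\left(-8 + 10\right) \left(\left(-4 + 0\right)^{2} + 24 \left(-5 + 5\right)^{2}\right)\right)^{2} \cdot 77 = \left(2 \left(\left(-4\right)^{2} + 24 \cdot 0^{2}\right)\right)^{2} \cdot 77 = \left(2 \left(16 + 24 \cdot 0\right)\right)^{2} \cdot 77 = \left(2 \left(16 + 0\right)\right)^{2} \cdot 77 = \left(2 \cdot 16\right)^{2} \cdot 77 = 32^{2} \cdot 77 = 1024 \cdot 77 = 78848$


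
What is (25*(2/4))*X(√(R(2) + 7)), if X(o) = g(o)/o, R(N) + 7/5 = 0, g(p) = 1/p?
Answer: 125/56 ≈ 2.2321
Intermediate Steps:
R(N) = -7/5 (R(N) = -7/5 + 0 = -7/5)
X(o) = o⁻² (X(o) = 1/(o*o) = o⁻²)
(25*(2/4))*X(√(R(2) + 7)) = (25*(2/4))/(√(-7/5 + 7))² = (25*(2*(¼)))/(√(28/5))² = (25*(½))/(2*√35/5)² = (25/2)*(5/28) = 125/56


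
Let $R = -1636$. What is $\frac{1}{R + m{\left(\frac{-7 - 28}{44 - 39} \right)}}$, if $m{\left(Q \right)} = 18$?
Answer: $- \frac{1}{1618} \approx -0.00061805$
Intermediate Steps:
$\frac{1}{R + m{\left(\frac{-7 - 28}{44 - 39} \right)}} = \frac{1}{-1636 + 18} = \frac{1}{-1618} = - \frac{1}{1618}$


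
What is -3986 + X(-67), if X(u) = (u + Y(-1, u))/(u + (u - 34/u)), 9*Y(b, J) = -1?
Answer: -80204147/20124 ≈ -3985.5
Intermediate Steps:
Y(b, J) = -⅑ (Y(b, J) = (⅑)*(-1) = -⅑)
X(u) = (-⅑ + u)/(-34/u + 2*u) (X(u) = (u - ⅑)/(u + (u - 34/u)) = (-⅑ + u)/(-34/u + 2*u))
-3986 + X(-67) = -3986 + (1/18)*(-67)*(-1 + 9*(-67))/(-17 + (-67)²) = -3986 + (1/18)*(-67)*(-1 - 603)/(-17 + 4489) = -3986 + (1/18)*(-67)*(-604)/4472 = -3986 + (1/18)*(-67)*(1/4472)*(-604) = -3986 + 10117/20124 = -80204147/20124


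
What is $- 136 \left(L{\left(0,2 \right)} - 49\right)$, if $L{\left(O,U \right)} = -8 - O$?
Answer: $7752$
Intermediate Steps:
$- 136 \left(L{\left(0,2 \right)} - 49\right) = - 136 \left(\left(-8 - 0\right) - 49\right) = - 136 \left(\left(-8 + 0\right) - 49\right) = - 136 \left(-8 - 49\right) = \left(-136\right) \left(-57\right) = 7752$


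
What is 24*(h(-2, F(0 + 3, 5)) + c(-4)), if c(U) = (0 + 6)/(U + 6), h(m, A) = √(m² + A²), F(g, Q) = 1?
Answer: 72 + 24*√5 ≈ 125.67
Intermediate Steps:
h(m, A) = √(A² + m²)
c(U) = 6/(6 + U)
24*(h(-2, F(0 + 3, 5)) + c(-4)) = 24*(√(1² + (-2)²) + 6/(6 - 4)) = 24*(√(1 + 4) + 6/2) = 24*(√5 + 6*(½)) = 24*(√5 + 3) = 24*(3 + √5) = 72 + 24*√5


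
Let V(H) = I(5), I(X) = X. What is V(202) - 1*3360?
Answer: -3355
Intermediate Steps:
V(H) = 5
V(202) - 1*3360 = 5 - 1*3360 = 5 - 3360 = -3355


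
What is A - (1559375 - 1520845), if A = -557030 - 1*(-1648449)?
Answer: 1052889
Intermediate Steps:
A = 1091419 (A = -557030 + 1648449 = 1091419)
A - (1559375 - 1520845) = 1091419 - (1559375 - 1520845) = 1091419 - 1*38530 = 1091419 - 38530 = 1052889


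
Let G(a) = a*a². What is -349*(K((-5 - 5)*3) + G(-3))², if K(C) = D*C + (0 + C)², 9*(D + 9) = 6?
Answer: -440134021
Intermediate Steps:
D = -25/3 (D = -9 + (⅑)*6 = -9 + ⅔ = -25/3 ≈ -8.3333)
K(C) = C² - 25*C/3 (K(C) = -25*C/3 + (0 + C)² = -25*C/3 + C² = C² - 25*C/3)
G(a) = a³
-349*(K((-5 - 5)*3) + G(-3))² = -349*(((-5 - 5)*3)*(-25 + 3*((-5 - 5)*3))/3 + (-3)³)² = -349*((-10*3)*(-25 + 3*(-10*3))/3 - 27)² = -349*((⅓)*(-30)*(-25 + 3*(-30)) - 27)² = -349*((⅓)*(-30)*(-25 - 90) - 27)² = -349*((⅓)*(-30)*(-115) - 27)² = -349*(1150 - 27)² = -349*1123² = -349*1261129 = -440134021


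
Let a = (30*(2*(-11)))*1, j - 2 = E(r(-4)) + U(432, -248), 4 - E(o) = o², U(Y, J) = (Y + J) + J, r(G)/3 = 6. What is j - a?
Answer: 278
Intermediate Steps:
r(G) = 18 (r(G) = 3*6 = 18)
U(Y, J) = Y + 2*J (U(Y, J) = (J + Y) + J = Y + 2*J)
E(o) = 4 - o²
j = -382 (j = 2 + ((4 - 1*18²) + (432 + 2*(-248))) = 2 + ((4 - 1*324) + (432 - 496)) = 2 + ((4 - 324) - 64) = 2 + (-320 - 64) = 2 - 384 = -382)
a = -660 (a = (30*(-22))*1 = -660*1 = -660)
j - a = -382 - 1*(-660) = -382 + 660 = 278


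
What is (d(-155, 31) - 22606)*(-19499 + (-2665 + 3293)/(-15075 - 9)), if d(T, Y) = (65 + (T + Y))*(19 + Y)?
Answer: 1879155322616/3771 ≈ 4.9832e+8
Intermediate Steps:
d(T, Y) = (19 + Y)*(65 + T + Y) (d(T, Y) = (65 + T + Y)*(19 + Y) = (19 + Y)*(65 + T + Y))
(d(-155, 31) - 22606)*(-19499 + (-2665 + 3293)/(-15075 - 9)) = ((1235 + 31**2 + 19*(-155) + 84*31 - 155*31) - 22606)*(-19499 + (-2665 + 3293)/(-15075 - 9)) = ((1235 + 961 - 2945 + 2604 - 4805) - 22606)*(-19499 + 628/(-15084)) = (-2950 - 22606)*(-19499 + 628*(-1/15084)) = -25556*(-19499 - 157/3771) = -25556*(-73530886/3771) = 1879155322616/3771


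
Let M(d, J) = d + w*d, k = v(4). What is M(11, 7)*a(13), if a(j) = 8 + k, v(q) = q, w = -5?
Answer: -528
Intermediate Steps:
k = 4
M(d, J) = -4*d (M(d, J) = d - 5*d = -4*d)
a(j) = 12 (a(j) = 8 + 4 = 12)
M(11, 7)*a(13) = -4*11*12 = -44*12 = -528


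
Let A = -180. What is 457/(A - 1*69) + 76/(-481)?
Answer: -238741/119769 ≈ -1.9933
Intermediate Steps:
457/(A - 1*69) + 76/(-481) = 457/(-180 - 1*69) + 76/(-481) = 457/(-180 - 69) + 76*(-1/481) = 457/(-249) - 76/481 = 457*(-1/249) - 76/481 = -457/249 - 76/481 = -238741/119769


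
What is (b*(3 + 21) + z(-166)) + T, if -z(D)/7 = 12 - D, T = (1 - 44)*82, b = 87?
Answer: -2684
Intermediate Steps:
T = -3526 (T = -43*82 = -3526)
z(D) = -84 + 7*D (z(D) = -7*(12 - D) = -84 + 7*D)
(b*(3 + 21) + z(-166)) + T = (87*(3 + 21) + (-84 + 7*(-166))) - 3526 = (87*24 + (-84 - 1162)) - 3526 = (2088 - 1246) - 3526 = 842 - 3526 = -2684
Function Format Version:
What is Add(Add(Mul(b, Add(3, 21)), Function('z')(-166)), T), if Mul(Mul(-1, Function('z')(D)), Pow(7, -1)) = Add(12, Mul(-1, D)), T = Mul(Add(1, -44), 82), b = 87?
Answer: -2684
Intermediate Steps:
T = -3526 (T = Mul(-43, 82) = -3526)
Function('z')(D) = Add(-84, Mul(7, D)) (Function('z')(D) = Mul(-7, Add(12, Mul(-1, D))) = Add(-84, Mul(7, D)))
Add(Add(Mul(b, Add(3, 21)), Function('z')(-166)), T) = Add(Add(Mul(87, Add(3, 21)), Add(-84, Mul(7, -166))), -3526) = Add(Add(Mul(87, 24), Add(-84, -1162)), -3526) = Add(Add(2088, -1246), -3526) = Add(842, -3526) = -2684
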